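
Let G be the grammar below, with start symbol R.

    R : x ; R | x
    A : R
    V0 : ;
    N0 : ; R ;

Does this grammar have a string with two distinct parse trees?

Unambiguous

Only R is reachable from R; ignoring the rest: Right-recursive list with a separator: after each atom, whether the separator follows determines the rule. One parse per string.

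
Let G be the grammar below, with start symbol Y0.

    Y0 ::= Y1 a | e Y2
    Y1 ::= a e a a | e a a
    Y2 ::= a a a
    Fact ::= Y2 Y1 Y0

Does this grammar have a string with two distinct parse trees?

Ambiguous

Witness: e a a a

Derivation 1: Y0 ⇒ Y1 a ⇒ e a a a
Derivation 2: Y0 ⇒ e Y2 ⇒ e a a a

Two distinct leftmost derivations for the same string.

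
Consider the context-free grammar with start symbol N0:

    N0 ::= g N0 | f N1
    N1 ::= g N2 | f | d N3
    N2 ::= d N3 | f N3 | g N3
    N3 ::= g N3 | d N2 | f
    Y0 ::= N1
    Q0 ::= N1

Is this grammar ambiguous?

Unambiguous

Only N0, N1, N2, N3 are reachable from N0; ignoring the rest: Each reachable nonterminal has at most one production per leading terminal, and all productions are right-linear; the derivation is determined token-by-token.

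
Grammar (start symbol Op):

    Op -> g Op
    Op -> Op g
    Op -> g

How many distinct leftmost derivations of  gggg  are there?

Parse trees for gggg:
  [Op g [Op g [Op g [Op g]]]]
  [Op g [Op g [Op [Op g] g]]]
  [Op g [Op [Op g [Op g]] g]]
  [Op g [Op [Op [Op g] g] g]]
  [Op [Op g [Op g [Op g]]] g]
  [Op [Op g [Op [Op g] g]] g]
  [Op [Op [Op g [Op g]] g] g]
  [Op [Op [Op [Op g] g] g] g]

8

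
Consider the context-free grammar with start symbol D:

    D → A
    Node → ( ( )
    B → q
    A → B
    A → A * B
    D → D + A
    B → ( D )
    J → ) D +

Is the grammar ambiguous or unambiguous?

Only D, A, B are reachable from D; ignoring the rest: The grammar is stratified — D handles '+' (left-recursive), A handles '*', B atoms. Each operator has a fixed associativity and precedence level, so every string has one parse.

Unambiguous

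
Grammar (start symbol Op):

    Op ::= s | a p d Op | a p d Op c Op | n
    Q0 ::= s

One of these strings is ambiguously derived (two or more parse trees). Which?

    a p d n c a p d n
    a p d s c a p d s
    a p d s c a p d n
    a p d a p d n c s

a p d n c a p d n: 1 tree
a p d s c a p d s: 1 tree
a p d s c a p d n: 1 tree
a p d a p d n c s: 2 trees

a p d a p d n c s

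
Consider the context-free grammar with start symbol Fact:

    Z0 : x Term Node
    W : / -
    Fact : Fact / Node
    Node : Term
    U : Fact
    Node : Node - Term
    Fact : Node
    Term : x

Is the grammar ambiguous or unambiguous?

(Z0, W, U are unreachable from Fact, so their rules don't affect L(Fact).) Fact → Fact / Node | Node  ;  Node → Node - Term | Term  — a left-associative chain with Term at the bottom. Each string factors uniquely by precedence.

Unambiguous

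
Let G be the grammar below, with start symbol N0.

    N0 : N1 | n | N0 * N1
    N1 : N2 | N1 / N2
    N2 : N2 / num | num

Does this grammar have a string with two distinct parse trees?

Witness: num / num

Derivation 1: N0 ⇒ N1 ⇒ N2 ⇒ N2 / num ⇒ num / num
Derivation 2: N0 ⇒ N1 ⇒ N1 / N2 ⇒ N2 / N2 ⇒ num / N2 ⇒ num / num

Two distinct leftmost derivations for the same string.

Ambiguous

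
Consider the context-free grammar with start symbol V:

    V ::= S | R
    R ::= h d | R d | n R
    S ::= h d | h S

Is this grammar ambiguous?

Witness: h d

Derivation 1: V ⇒ S ⇒ h d
Derivation 2: V ⇒ R ⇒ h d

Two distinct leftmost derivations for the same string.

Ambiguous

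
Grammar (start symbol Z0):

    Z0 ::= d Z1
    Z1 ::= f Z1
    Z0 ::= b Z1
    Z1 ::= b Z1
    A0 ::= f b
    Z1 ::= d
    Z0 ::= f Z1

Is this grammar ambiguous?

Only Z0, Z1 are reachable from Z0; ignoring the rest: The reachable rules are right-linear with at most one rule per (nonterminal, next-terminal) pair. Each input token forces the next rule, so parsing is deterministic.

Unambiguous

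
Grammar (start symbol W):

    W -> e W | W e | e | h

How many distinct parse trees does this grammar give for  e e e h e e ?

10

Parse trees for e e e h e e (showing first 6 of 10):
  [W e [W e [W e [W [W [W h] e] e]]]]
  [W e [W e [W [W e [W [W h] e]] e]]]
  [W e [W e [W [W [W e [W h]] e] e]]]
  [W e [W [W e [W e [W [W h] e]]] e]]
  [W e [W [W e [W [W e [W h]] e]] e]]
  [W e [W [W [W e [W e [W h]]] e] e]]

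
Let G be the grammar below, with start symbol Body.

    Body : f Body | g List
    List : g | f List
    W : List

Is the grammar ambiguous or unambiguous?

Only Body, List are reachable from Body; ignoring the rest: Restricted to the reachable nonterminals, every rule has the form A → t or A → t B, and no two rules for the same A share a first terminal. The grammar encodes a DFA — one run per string.

Unambiguous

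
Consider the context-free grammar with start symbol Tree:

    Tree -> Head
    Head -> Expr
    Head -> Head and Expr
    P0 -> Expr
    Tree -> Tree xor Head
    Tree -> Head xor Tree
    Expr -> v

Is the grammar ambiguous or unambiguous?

Witness: v xor v

Derivation 1: Tree ⇒ Tree xor Head ⇒ Head xor Head ⇒ Expr xor Head ⇒ v xor Head ⇒ v xor Expr ⇒ v xor v
Derivation 2: Tree ⇒ Head xor Tree ⇒ Expr xor Tree ⇒ v xor Tree ⇒ v xor Head ⇒ v xor Expr ⇒ v xor v

Two distinct leftmost derivations for the same string.

Ambiguous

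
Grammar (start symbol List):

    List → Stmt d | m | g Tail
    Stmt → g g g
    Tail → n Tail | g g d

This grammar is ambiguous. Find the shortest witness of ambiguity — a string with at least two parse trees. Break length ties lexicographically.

g g g d

length 1: no string has ≥2 trees
length 4: g g g d has 2 parse trees

Two derivations of g g g d:
  List ⇒ Stmt d ⇒ g g g d
  List ⇒ g Tail ⇒ g g g d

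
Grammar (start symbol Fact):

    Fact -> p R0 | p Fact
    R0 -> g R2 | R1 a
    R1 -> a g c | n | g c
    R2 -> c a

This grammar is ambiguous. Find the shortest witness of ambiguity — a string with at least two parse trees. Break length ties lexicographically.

length 3: no string has ≥2 trees
length 4: p g c a has 2 parse trees

Two derivations of p g c a:
  Fact ⇒ p R0 ⇒ p g R2 ⇒ p g c a
  Fact ⇒ p R0 ⇒ p R1 a ⇒ p g c a

p g c a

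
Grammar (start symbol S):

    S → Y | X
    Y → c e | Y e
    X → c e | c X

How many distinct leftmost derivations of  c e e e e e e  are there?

Parse trees for c e e e e e e:
  [S [Y [Y [Y [Y [Y [Y c e] e] e] e] e] e]]

1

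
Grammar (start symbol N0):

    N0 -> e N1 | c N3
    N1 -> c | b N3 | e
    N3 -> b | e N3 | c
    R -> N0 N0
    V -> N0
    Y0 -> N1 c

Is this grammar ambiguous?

Unambiguous

(R, V, Y0 are unreachable from N0, so their rules don't affect L(N0).) The reachable rules are right-linear with at most one rule per (nonterminal, next-terminal) pair. Each input token forces the next rule, so parsing is deterministic.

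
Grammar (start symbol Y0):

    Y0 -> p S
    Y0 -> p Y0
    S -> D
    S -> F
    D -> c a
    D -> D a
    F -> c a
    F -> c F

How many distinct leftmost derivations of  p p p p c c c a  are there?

1

Parse trees for p p p p c c c a:
  [Y0 p [Y0 p [Y0 p [Y0 p [S [F c [F c [F c a]]]]]]]]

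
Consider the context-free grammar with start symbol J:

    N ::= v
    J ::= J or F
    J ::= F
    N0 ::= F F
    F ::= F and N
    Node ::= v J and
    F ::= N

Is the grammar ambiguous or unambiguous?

Unambiguous

Only J, F, N are reachable from J; ignoring the rest: J → J or F | F  ;  F → F and N | N  — a left-associative chain with N at the bottom. Each string factors uniquely by precedence.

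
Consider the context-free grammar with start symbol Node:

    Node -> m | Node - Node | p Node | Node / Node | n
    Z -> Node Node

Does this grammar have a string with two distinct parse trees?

Ambiguous

Witness: p m - m

Derivation 1: Node ⇒ Node - Node ⇒ p Node - Node ⇒ p m - Node ⇒ p m - m
Derivation 2: Node ⇒ p Node ⇒ p Node - Node ⇒ p m - Node ⇒ p m - m

Two distinct leftmost derivations for the same string.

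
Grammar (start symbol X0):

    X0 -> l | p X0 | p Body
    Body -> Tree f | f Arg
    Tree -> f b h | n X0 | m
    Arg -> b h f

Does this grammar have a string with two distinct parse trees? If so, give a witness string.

Witness: p f b h f

Derivation 1: X0 ⇒ p Body ⇒ p Tree f ⇒ p f b h f
Derivation 2: X0 ⇒ p Body ⇒ p f Arg ⇒ p f b h f

Two distinct leftmost derivations for the same string.

Ambiguous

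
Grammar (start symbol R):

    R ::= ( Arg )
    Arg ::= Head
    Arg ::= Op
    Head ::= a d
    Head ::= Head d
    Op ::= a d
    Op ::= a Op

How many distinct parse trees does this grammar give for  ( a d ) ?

2

Parse trees for ( a d ):
  [R ( [Arg [Head a d]] )]
  [R ( [Arg [Op a d]] )]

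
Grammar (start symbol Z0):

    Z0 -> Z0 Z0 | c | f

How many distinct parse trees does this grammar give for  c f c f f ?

14

Parse trees for c f c f f (showing first 6 of 14):
  [Z0 [Z0 c] [Z0 [Z0 f] [Z0 [Z0 c] [Z0 [Z0 f] [Z0 f]]]]]
  [Z0 [Z0 c] [Z0 [Z0 f] [Z0 [Z0 [Z0 c] [Z0 f]] [Z0 f]]]]
  [Z0 [Z0 c] [Z0 [Z0 [Z0 f] [Z0 c]] [Z0 [Z0 f] [Z0 f]]]]
  [Z0 [Z0 c] [Z0 [Z0 [Z0 f] [Z0 [Z0 c] [Z0 f]]] [Z0 f]]]
  [Z0 [Z0 c] [Z0 [Z0 [Z0 [Z0 f] [Z0 c]] [Z0 f]] [Z0 f]]]
  [Z0 [Z0 [Z0 c] [Z0 f]] [Z0 [Z0 c] [Z0 [Z0 f] [Z0 f]]]]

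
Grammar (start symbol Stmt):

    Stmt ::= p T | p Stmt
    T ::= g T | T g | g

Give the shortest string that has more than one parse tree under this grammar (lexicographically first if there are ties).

length 2: no string has ≥2 trees
length 3: p g g has 2 parse trees

Two derivations of p g g:
  Stmt ⇒ p T ⇒ p g T ⇒ p g g
  Stmt ⇒ p T ⇒ p T g ⇒ p g g

p g g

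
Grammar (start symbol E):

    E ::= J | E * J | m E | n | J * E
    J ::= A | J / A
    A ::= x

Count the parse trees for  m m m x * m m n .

1

Parse trees for m m m x * m m n:
  [E m [E m [E m [E [J [A x]] * [E m [E m [E n]]]]]]]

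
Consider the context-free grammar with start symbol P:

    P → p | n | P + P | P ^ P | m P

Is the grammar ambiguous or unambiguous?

Ambiguous

Witness: m n + n

Derivation 1: P ⇒ P + P ⇒ m P + P ⇒ m n + P ⇒ m n + n
Derivation 2: P ⇒ m P ⇒ m P + P ⇒ m n + P ⇒ m n + n

Two distinct leftmost derivations for the same string.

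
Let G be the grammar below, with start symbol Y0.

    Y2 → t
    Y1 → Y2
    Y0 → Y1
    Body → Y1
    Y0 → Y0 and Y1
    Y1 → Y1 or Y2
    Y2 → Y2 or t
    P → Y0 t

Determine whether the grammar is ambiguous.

Ambiguous

Witness: t or t

Derivation 1: Y0 ⇒ Y1 ⇒ Y2 ⇒ Y2 or t ⇒ t or t
Derivation 2: Y0 ⇒ Y1 ⇒ Y1 or Y2 ⇒ Y2 or Y2 ⇒ t or Y2 ⇒ t or t

Two distinct leftmost derivations for the same string.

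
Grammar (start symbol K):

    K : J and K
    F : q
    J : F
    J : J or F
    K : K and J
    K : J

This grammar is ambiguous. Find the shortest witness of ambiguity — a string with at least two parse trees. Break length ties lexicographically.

q and q

length 1: no string has ≥2 trees
length 3: q and q has 2 parse trees

Two derivations of q and q:
  K ⇒ J and K ⇒ F and K ⇒ q and K ⇒ q and J ⇒ q and F ⇒ q and q
  K ⇒ K and J ⇒ J and J ⇒ F and J ⇒ q and J ⇒ q and F ⇒ q and q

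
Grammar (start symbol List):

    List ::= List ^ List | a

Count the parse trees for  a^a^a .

Parse trees for a^a^a:
  [List [List a] ^ [List [List a] ^ [List a]]]
  [List [List [List a] ^ [List a]] ^ [List a]]

2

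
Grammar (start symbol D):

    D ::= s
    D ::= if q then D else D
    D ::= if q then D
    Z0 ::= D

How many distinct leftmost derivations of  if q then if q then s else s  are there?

Parse trees for if q then if q then s else s:
  [D if q then [D if q then [D s]] else [D s]]
  [D if q then [D if q then [D s] else [D s]]]

2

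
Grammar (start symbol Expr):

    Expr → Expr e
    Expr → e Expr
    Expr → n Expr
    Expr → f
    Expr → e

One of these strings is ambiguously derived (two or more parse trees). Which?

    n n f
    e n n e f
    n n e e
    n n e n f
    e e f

n n f: 1 tree
e n n e f: 1 tree
n n e e: 4 trees
n n e n f: 1 tree
e e f: 1 tree

n n e e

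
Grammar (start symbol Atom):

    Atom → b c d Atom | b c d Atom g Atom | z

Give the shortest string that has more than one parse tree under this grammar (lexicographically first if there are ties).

length 1: no string has ≥2 trees
length 4: no string has ≥2 trees
length 6: no string has ≥2 trees
length 7: no string has ≥2 trees
length 9: b c d b c d z g z has 2 parse trees

Two derivations of b c d b c d z g z:
  Atom ⇒ b c d Atom ⇒ b c d b c d Atom g Atom ⇒ b c d b c d z g Atom ⇒ b c d b c d z g z
  Atom ⇒ b c d Atom g Atom ⇒ b c d b c d Atom g Atom ⇒ b c d b c d z g Atom ⇒ b c d b c d z g z

b c d b c d z g z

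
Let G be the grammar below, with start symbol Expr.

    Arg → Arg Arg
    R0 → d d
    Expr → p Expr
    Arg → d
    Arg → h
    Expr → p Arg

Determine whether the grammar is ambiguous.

Ambiguous

Witness: p d d d

Derivation 1: Expr ⇒ p Arg ⇒ p Arg Arg ⇒ p Arg Arg Arg ⇒ p d Arg Arg ⇒ p d d Arg ⇒ p d d d
Derivation 2: Expr ⇒ p Arg ⇒ p Arg Arg ⇒ p d Arg ⇒ p d Arg Arg ⇒ p d d Arg ⇒ p d d d

Two distinct leftmost derivations for the same string.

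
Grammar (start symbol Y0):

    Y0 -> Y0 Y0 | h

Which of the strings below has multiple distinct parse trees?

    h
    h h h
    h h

h: 1 tree
h h h: 2 trees
h h: 1 tree

h h h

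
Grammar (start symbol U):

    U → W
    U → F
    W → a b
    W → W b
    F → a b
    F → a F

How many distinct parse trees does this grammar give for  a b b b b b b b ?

Parse trees for a b b b b b b b:
  [U [W [W [W [W [W [W [W a b] b] b] b] b] b] b]]

1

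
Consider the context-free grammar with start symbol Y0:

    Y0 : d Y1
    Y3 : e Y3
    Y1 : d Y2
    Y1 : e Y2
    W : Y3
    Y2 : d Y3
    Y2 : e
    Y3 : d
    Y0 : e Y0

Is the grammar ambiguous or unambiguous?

(W is unreachable from Y0, so its rules don't affect L(Y0).) The reachable rules are right-linear with at most one rule per (nonterminal, next-terminal) pair. Each input token forces the next rule, so parsing is deterministic.

Unambiguous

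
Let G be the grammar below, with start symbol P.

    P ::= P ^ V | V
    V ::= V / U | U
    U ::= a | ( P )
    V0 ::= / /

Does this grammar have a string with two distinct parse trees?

(V0 is unreachable from P, so its rules don't affect L(P).) P → P ^ V | V  ;  V → V / U | U  — a left-associative chain with U at the bottom. Each string factors uniquely by precedence.

Unambiguous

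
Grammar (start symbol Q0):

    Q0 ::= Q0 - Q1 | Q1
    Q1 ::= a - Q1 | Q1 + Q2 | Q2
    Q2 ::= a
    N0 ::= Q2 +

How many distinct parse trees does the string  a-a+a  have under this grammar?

Parse trees for a-a+a:
  [Q0 [Q0 [Q1 [Q2 a]]] - [Q1 [Q1 [Q2 a]] + [Q2 a]]]
  [Q0 [Q1 a - [Q1 [Q1 [Q2 a]] + [Q2 a]]]]
  [Q0 [Q1 [Q1 a - [Q1 [Q2 a]]] + [Q2 a]]]

3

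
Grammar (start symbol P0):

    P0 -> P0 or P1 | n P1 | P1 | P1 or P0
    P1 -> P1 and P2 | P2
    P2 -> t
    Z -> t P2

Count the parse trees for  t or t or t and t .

4

Parse trees for t or t or t and t:
  [P0 [P0 [P0 [P1 [P2 t]]] or [P1 [P2 t]]] or [P1 [P1 [P2 t]] and [P2 t]]]
  [P0 [P0 [P1 [P2 t]] or [P0 [P1 [P2 t]]]] or [P1 [P1 [P2 t]] and [P2 t]]]
  [P0 [P1 [P2 t]] or [P0 [P0 [P1 [P2 t]]] or [P1 [P1 [P2 t]] and [P2 t]]]]
  [P0 [P1 [P2 t]] or [P0 [P1 [P2 t]] or [P0 [P1 [P1 [P2 t]] and [P2 t]]]]]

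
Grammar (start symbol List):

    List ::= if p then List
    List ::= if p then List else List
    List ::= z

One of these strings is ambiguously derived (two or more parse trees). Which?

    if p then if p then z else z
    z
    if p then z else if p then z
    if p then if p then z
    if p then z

if p then if p then z else z: 2 trees
z: 1 tree
if p then z else if p then z: 1 tree
if p then if p then z: 1 tree
if p then z: 1 tree

if p then if p then z else z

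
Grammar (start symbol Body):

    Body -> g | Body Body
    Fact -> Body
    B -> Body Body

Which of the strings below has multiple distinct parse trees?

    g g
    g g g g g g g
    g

g g g g g g g

g g: 1 tree
g g g g g g g: 132 trees
g: 1 tree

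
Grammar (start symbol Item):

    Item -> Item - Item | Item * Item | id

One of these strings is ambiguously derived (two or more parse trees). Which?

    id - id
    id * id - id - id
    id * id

id * id - id - id

id - id: 1 tree
id * id - id - id: 5 trees
id * id: 1 tree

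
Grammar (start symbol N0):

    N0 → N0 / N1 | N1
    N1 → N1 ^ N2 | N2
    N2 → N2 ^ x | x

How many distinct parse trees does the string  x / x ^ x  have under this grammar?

Parse trees for x / x ^ x:
  [N0 [N0 [N1 [N2 x]]] / [N1 [N1 [N2 x]] ^ [N2 x]]]
  [N0 [N0 [N1 [N2 x]]] / [N1 [N2 [N2 x] ^ x]]]

2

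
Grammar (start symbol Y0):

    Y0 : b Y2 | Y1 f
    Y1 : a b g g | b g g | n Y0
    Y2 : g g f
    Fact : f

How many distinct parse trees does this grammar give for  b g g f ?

Parse trees for b g g f:
  [Y0 b [Y2 g g f]]
  [Y0 [Y1 b g g] f]

2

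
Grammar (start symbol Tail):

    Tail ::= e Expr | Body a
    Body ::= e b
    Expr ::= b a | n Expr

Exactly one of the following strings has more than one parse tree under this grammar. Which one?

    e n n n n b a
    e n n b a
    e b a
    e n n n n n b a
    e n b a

e n n n n b a: 1 tree
e n n b a: 1 tree
e b a: 2 trees
e n n n n n b a: 1 tree
e n b a: 1 tree

e b a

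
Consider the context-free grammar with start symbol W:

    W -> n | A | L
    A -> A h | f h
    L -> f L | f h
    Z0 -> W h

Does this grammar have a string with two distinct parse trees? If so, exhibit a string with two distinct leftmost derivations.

Witness: f h

Derivation 1: W ⇒ A ⇒ f h
Derivation 2: W ⇒ L ⇒ f h

Two distinct leftmost derivations for the same string.

Ambiguous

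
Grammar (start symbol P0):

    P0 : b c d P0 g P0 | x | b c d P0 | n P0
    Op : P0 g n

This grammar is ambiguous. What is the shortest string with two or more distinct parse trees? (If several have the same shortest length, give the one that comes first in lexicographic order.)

b c d b c d x g x

length 1: no string has ≥2 trees
length 2: no string has ≥2 trees
length 3: no string has ≥2 trees
length 4: no string has ≥2 trees
length 5: no string has ≥2 trees
length 6: no string has ≥2 trees
length 7: no string has ≥2 trees
length 8: no string has ≥2 trees
length 9: b c d b c d x g x has 2 parse trees

Two derivations of b c d b c d x g x:
  P0 ⇒ b c d P0 g P0 ⇒ b c d b c d P0 g P0 ⇒ b c d b c d x g P0 ⇒ b c d b c d x g x
  P0 ⇒ b c d P0 ⇒ b c d b c d P0 g P0 ⇒ b c d b c d x g P0 ⇒ b c d b c d x g x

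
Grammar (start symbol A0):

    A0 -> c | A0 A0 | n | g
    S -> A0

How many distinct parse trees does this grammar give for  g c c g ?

Parse trees for g c c g:
  [A0 [A0 g] [A0 [A0 c] [A0 [A0 c] [A0 g]]]]
  [A0 [A0 g] [A0 [A0 [A0 c] [A0 c]] [A0 g]]]
  [A0 [A0 [A0 g] [A0 c]] [A0 [A0 c] [A0 g]]]
  [A0 [A0 [A0 g] [A0 [A0 c] [A0 c]]] [A0 g]]
  [A0 [A0 [A0 [A0 g] [A0 c]] [A0 c]] [A0 g]]

5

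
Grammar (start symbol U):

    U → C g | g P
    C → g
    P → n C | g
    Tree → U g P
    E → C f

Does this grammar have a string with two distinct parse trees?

Ambiguous

Witness: g g

Derivation 1: U ⇒ C g ⇒ g g
Derivation 2: U ⇒ g P ⇒ g g

Two distinct leftmost derivations for the same string.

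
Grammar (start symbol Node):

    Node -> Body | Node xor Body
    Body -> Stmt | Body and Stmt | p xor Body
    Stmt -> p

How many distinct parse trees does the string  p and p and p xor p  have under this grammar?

1

Parse trees for p and p and p xor p:
  [Node [Node [Body [Body [Body [Stmt p]] and [Stmt p]] and [Stmt p]]] xor [Body [Stmt p]]]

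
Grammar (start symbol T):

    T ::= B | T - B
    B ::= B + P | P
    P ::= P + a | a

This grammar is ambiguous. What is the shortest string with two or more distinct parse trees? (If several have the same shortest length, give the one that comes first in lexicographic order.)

a + a

length 1: no string has ≥2 trees
length 3: a + a has 2 parse trees

Two derivations of a + a:
  T ⇒ B ⇒ B + P ⇒ P + P ⇒ a + P ⇒ a + a
  T ⇒ B ⇒ P ⇒ P + a ⇒ a + a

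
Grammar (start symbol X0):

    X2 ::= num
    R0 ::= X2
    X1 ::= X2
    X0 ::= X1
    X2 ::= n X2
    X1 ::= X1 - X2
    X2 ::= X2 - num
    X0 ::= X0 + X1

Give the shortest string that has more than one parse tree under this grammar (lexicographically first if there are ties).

length 1: no string has ≥2 trees
length 2: no string has ≥2 trees
length 3: num - num has 2 parse trees

Two derivations of num - num:
  X0 ⇒ X1 ⇒ X2 ⇒ X2 - num ⇒ num - num
  X0 ⇒ X1 ⇒ X1 - X2 ⇒ X2 - X2 ⇒ num - X2 ⇒ num - num

num - num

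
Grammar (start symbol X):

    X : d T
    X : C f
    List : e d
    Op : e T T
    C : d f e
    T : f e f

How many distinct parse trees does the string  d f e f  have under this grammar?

2

Parse trees for d f e f:
  [X d [T f e f]]
  [X [C d f e] f]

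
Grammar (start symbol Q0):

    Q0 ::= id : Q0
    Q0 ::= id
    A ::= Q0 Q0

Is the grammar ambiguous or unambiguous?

Only Q0 is reachable from Q0; ignoring the rest: Right-recursive list with a separator: after each atom, whether the separator follows determines the rule. One parse per string.

Unambiguous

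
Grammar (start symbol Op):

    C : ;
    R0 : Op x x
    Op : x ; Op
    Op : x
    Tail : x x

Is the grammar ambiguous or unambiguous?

(R0, Tail, C are unreachable from Op, so their rules don't affect L(Op).) The reachable grammar is A → atom sep A | atom. Each atom is followed by either the separator (recurse) or end-of-string (stop) — no choice point.

Unambiguous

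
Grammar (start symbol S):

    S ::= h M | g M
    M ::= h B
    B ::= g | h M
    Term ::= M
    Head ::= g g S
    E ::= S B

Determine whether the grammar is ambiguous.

Only S, M, B are reachable from S; ignoring the rest: Restricted to the reachable nonterminals, every rule has the form A → t or A → t B, and no two rules for the same A share a first terminal. The grammar encodes a DFA — one run per string.

Unambiguous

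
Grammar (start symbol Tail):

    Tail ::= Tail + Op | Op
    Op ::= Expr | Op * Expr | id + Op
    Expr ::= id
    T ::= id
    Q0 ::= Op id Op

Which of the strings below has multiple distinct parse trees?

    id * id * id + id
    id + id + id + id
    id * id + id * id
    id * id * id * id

id * id * id + id: 1 tree
id + id + id + id: 8 trees
id * id + id * id: 1 tree
id * id * id * id: 1 tree

id + id + id + id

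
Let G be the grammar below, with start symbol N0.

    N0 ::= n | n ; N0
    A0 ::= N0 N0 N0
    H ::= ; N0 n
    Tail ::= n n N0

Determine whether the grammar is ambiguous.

Unambiguous

Only N0 is reachable from N0; ignoring the rest: The reachable grammar is A → atom sep A | atom. Each atom is followed by either the separator (recurse) or end-of-string (stop) — no choice point.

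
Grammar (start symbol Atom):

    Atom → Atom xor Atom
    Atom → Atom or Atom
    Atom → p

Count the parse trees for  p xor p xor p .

Parse trees for p xor p xor p:
  [Atom [Atom p] xor [Atom [Atom p] xor [Atom p]]]
  [Atom [Atom [Atom p] xor [Atom p]] xor [Atom p]]

2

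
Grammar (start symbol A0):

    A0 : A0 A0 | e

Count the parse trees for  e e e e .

5

Parse trees for e e e e:
  [A0 [A0 e] [A0 [A0 e] [A0 [A0 e] [A0 e]]]]
  [A0 [A0 e] [A0 [A0 [A0 e] [A0 e]] [A0 e]]]
  [A0 [A0 [A0 e] [A0 e]] [A0 [A0 e] [A0 e]]]
  [A0 [A0 [A0 e] [A0 [A0 e] [A0 e]]] [A0 e]]
  [A0 [A0 [A0 [A0 e] [A0 e]] [A0 e]] [A0 e]]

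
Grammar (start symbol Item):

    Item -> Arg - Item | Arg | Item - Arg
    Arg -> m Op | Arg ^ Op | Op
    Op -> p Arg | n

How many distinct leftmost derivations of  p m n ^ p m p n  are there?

2

Parse trees for p m n ^ p m p n:
  [Item [Arg [Arg [Op p [Arg m [Op n]]]] ^ [Op p [Arg m [Op p [Arg [Op n]]]]]]]
  [Item [Arg [Op p [Arg [Arg m [Op n]] ^ [Op p [Arg m [Op p [Arg [Op n]]]]]]]]]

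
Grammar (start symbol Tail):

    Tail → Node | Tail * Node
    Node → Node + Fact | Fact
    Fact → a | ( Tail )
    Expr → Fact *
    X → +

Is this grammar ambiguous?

Unambiguous

Only Tail, Node, Fact are reachable from Tail; ignoring the rest: The grammar is stratified — Tail handles '*' (left-recursive), Node handles '+', Fact atoms. Each operator has a fixed associativity and precedence level, so every string has one parse.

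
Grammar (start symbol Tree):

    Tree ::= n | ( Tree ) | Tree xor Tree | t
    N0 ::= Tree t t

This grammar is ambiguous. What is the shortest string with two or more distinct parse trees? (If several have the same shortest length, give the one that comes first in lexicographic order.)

n xor n xor n

length 1: no string has ≥2 trees
length 3: no string has ≥2 trees
length 5: n xor n xor n has 2 parse trees

Two derivations of n xor n xor n:
  Tree ⇒ Tree xor Tree ⇒ n xor Tree ⇒ n xor Tree xor Tree ⇒ n xor n xor Tree ⇒ n xor n xor n
  Tree ⇒ Tree xor Tree ⇒ Tree xor Tree xor Tree ⇒ n xor Tree xor Tree ⇒ n xor n xor Tree ⇒ n xor n xor n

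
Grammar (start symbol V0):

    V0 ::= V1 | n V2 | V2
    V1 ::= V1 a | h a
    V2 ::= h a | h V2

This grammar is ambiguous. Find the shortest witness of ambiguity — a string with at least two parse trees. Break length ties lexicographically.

length 2: h a has 2 parse trees

Two derivations of h a:
  V0 ⇒ V1 ⇒ h a
  V0 ⇒ V2 ⇒ h a

h a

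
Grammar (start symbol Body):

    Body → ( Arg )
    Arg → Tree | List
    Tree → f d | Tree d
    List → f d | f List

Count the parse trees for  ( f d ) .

2

Parse trees for ( f d ):
  [Body ( [Arg [Tree f d]] )]
  [Body ( [Arg [List f d]] )]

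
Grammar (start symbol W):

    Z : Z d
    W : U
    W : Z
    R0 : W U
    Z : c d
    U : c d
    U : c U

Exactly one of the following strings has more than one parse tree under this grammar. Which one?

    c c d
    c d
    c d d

c d

c c d: 1 tree
c d: 2 trees
c d d: 1 tree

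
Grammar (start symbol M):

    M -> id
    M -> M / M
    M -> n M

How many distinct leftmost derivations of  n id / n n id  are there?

Parse trees for n id / n n id:
  [M [M n [M id]] / [M n [M n [M id]]]]
  [M n [M [M id] / [M n [M n [M id]]]]]

2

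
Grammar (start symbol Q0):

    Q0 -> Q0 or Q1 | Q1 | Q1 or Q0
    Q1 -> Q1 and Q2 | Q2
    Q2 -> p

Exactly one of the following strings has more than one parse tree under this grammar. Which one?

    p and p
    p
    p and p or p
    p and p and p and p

p and p or p

p and p: 1 tree
p: 1 tree
p and p or p: 2 trees
p and p and p and p: 1 tree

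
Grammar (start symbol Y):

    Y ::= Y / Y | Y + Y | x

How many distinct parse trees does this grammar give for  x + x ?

1

Parse trees for x + x:
  [Y [Y x] + [Y x]]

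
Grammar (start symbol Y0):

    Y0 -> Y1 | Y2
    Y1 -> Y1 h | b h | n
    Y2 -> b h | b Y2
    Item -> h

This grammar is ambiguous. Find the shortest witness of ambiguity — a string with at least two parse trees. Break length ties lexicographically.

length 1: no string has ≥2 trees
length 2: b h has 2 parse trees

Two derivations of b h:
  Y0 ⇒ Y1 ⇒ b h
  Y0 ⇒ Y2 ⇒ b h

b h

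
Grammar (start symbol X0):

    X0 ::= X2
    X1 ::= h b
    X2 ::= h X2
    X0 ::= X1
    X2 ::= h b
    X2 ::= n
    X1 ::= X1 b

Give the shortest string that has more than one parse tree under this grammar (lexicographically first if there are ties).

length 1: no string has ≥2 trees
length 2: h b has 2 parse trees

Two derivations of h b:
  X0 ⇒ X2 ⇒ h b
  X0 ⇒ X1 ⇒ h b

h b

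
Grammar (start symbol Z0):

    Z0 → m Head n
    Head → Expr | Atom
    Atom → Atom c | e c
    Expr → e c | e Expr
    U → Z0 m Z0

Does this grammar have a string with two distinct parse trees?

Ambiguous

Witness: m e c n

Derivation 1: Z0 ⇒ m Head n ⇒ m Expr n ⇒ m e c n
Derivation 2: Z0 ⇒ m Head n ⇒ m Atom n ⇒ m e c n

Two distinct leftmost derivations for the same string.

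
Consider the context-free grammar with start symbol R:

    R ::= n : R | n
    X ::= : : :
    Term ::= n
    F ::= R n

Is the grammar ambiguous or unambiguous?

Unambiguous

Only R is reachable from R; ignoring the rest: The reachable grammar is A → atom sep A | atom. Each atom is followed by either the separator (recurse) or end-of-string (stop) — no choice point.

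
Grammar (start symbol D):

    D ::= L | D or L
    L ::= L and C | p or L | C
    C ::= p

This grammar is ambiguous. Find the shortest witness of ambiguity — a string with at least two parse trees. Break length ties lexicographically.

length 1: no string has ≥2 trees
length 3: p or p has 2 parse trees

Two derivations of p or p:
  D ⇒ L ⇒ p or L ⇒ p or C ⇒ p or p
  D ⇒ D or L ⇒ L or L ⇒ C or L ⇒ p or L ⇒ p or C ⇒ p or p

p or p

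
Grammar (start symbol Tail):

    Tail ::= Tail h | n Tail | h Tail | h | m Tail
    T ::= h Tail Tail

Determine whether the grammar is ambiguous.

Ambiguous

Witness: h h

Derivation 1: Tail ⇒ Tail h ⇒ h h
Derivation 2: Tail ⇒ h Tail ⇒ h h

Two distinct leftmost derivations for the same string.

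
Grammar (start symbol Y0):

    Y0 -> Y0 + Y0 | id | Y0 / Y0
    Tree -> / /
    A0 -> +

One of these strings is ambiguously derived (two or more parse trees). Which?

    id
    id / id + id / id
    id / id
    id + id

id / id + id / id

id: 1 tree
id / id + id / id: 5 trees
id / id: 1 tree
id + id: 1 tree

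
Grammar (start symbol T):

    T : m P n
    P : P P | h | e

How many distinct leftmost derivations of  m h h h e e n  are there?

Parse trees for m h h h e e n (showing first 6 of 14):
  [T m [P [P h] [P [P h] [P [P h] [P [P e] [P e]]]]] n]
  [T m [P [P h] [P [P h] [P [P [P h] [P e]] [P e]]]] n]
  [T m [P [P h] [P [P [P h] [P h]] [P [P e] [P e]]]] n]
  [T m [P [P h] [P [P [P h] [P [P h] [P e]]] [P e]]] n]
  [T m [P [P h] [P [P [P [P h] [P h]] [P e]] [P e]]] n]
  [T m [P [P [P h] [P h]] [P [P h] [P [P e] [P e]]]] n]

14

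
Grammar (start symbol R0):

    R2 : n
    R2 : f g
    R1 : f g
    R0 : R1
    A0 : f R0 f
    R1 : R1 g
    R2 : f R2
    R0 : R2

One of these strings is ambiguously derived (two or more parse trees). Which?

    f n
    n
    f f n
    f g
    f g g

f g

f n: 1 tree
n: 1 tree
f f n: 1 tree
f g: 2 trees
f g g: 1 tree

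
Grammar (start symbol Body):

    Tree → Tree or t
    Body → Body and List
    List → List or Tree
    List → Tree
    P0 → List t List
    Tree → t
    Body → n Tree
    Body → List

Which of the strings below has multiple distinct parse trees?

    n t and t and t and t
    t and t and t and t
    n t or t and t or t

n t or t and t or t

n t and t and t and t: 1 tree
t and t and t and t: 1 tree
n t or t and t or t: 2 trees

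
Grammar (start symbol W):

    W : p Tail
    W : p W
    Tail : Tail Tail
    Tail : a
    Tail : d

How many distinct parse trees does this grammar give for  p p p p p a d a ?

Parse trees for p p p p p a d a:
  [W p [W p [W p [W p [W p [Tail [Tail a] [Tail [Tail d] [Tail a]]]]]]]]
  [W p [W p [W p [W p [W p [Tail [Tail [Tail a] [Tail d]] [Tail a]]]]]]]

2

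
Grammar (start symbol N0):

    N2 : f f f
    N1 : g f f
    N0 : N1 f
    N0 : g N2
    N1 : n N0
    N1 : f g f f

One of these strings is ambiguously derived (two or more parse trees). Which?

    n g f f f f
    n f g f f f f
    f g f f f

n g f f f f: 2 trees
n f g f f f f: 1 tree
f g f f f: 1 tree

n g f f f f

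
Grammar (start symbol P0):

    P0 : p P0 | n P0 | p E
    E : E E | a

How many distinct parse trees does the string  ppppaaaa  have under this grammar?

Parse trees for ppppaaaa:
  [P0 p [P0 p [P0 p [P0 p [E [E a] [E [E a] [E [E a] [E a]]]]]]]]
  [P0 p [P0 p [P0 p [P0 p [E [E a] [E [E [E a] [E a]] [E a]]]]]]]
  [P0 p [P0 p [P0 p [P0 p [E [E [E a] [E a]] [E [E a] [E a]]]]]]]
  [P0 p [P0 p [P0 p [P0 p [E [E [E a] [E [E a] [E a]]] [E a]]]]]]
  [P0 p [P0 p [P0 p [P0 p [E [E [E [E a] [E a]] [E a]] [E a]]]]]]

5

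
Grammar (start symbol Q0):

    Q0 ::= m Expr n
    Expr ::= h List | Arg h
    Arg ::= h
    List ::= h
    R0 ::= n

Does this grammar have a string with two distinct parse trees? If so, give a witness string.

Witness: m h h n

Derivation 1: Q0 ⇒ m Expr n ⇒ m h List n ⇒ m h h n
Derivation 2: Q0 ⇒ m Expr n ⇒ m Arg h n ⇒ m h h n

Two distinct leftmost derivations for the same string.

Ambiguous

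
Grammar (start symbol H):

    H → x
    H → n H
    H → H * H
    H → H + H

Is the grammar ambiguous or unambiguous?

Ambiguous

Witness: n x * x

Derivation 1: H ⇒ n H ⇒ n H * H ⇒ n x * H ⇒ n x * x
Derivation 2: H ⇒ H * H ⇒ n H * H ⇒ n x * H ⇒ n x * x

Two distinct leftmost derivations for the same string.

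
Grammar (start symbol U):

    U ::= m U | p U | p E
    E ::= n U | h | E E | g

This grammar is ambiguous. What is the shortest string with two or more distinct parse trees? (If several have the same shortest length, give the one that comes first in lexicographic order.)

length 2: no string has ≥2 trees
length 3: no string has ≥2 trees
length 4: p g g g has 2 parse trees

Two derivations of p g g g:
  U ⇒ p E ⇒ p E E ⇒ p E E E ⇒ p g E E ⇒ p g g E ⇒ p g g g
  U ⇒ p E ⇒ p E E ⇒ p g E ⇒ p g E E ⇒ p g g E ⇒ p g g g

p g g g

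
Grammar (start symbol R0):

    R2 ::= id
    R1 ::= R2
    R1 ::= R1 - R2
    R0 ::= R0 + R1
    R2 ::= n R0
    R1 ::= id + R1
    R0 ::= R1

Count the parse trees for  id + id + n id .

4

Parse trees for id + id + n id:
  [R0 [R0 [R1 [R2 id]]] + [R1 id + [R1 [R2 n [R0 [R1 [R2 id]]]]]]]
  [R0 [R0 [R0 [R1 [R2 id]]] + [R1 [R2 id]]] + [R1 [R2 n [R0 [R1 [R2 id]]]]]]
  [R0 [R0 [R1 id + [R1 [R2 id]]]] + [R1 [R2 n [R0 [R1 [R2 id]]]]]]
  [R0 [R1 id + [R1 id + [R1 [R2 n [R0 [R1 [R2 id]]]]]]]]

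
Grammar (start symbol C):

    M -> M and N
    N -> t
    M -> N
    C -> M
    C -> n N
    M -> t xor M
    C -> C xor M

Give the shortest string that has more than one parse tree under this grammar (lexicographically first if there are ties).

t xor t

length 1: no string has ≥2 trees
length 2: no string has ≥2 trees
length 3: t xor t has 2 parse trees

Two derivations of t xor t:
  C ⇒ M ⇒ t xor M ⇒ t xor N ⇒ t xor t
  C ⇒ C xor M ⇒ M xor M ⇒ N xor M ⇒ t xor M ⇒ t xor N ⇒ t xor t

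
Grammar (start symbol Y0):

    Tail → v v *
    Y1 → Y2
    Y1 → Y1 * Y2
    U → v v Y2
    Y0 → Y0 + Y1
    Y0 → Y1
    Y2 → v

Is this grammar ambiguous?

Unambiguous

Only Y0, Y1, Y2 are reachable from Y0; ignoring the rest: The grammar is stratified — Y0 handles '+' (left-recursive), Y1 handles '*', Y2 atoms. Each operator has a fixed associativity and precedence level, so every string has one parse.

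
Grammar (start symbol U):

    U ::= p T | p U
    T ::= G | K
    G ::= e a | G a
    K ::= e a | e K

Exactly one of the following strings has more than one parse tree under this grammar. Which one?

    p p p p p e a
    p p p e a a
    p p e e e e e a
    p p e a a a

p p p p p e a

p p p p p e a: 2 trees
p p p e a a: 1 tree
p p e e e e e a: 1 tree
p p e a a a: 1 tree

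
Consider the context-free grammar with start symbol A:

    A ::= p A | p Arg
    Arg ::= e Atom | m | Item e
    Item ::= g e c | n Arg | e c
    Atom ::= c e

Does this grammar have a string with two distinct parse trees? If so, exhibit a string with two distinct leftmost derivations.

Witness: p e c e

Derivation 1: A ⇒ p Arg ⇒ p e Atom ⇒ p e c e
Derivation 2: A ⇒ p Arg ⇒ p Item e ⇒ p e c e

Two distinct leftmost derivations for the same string.

Ambiguous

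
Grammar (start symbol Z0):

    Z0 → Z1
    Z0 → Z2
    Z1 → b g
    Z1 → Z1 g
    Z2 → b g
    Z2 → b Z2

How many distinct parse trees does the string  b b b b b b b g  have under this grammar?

Parse trees for b b b b b b b g:
  [Z0 [Z2 b [Z2 b [Z2 b [Z2 b [Z2 b [Z2 b [Z2 b g]]]]]]]]

1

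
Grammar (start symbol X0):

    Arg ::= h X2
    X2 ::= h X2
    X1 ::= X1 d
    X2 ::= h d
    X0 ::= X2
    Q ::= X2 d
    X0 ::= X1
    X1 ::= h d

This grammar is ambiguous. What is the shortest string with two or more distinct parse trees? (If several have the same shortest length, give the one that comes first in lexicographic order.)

length 2: h d has 2 parse trees

Two derivations of h d:
  X0 ⇒ X2 ⇒ h d
  X0 ⇒ X1 ⇒ h d

h d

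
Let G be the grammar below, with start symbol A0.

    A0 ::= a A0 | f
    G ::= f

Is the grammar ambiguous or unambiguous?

Unambiguous

(G is unreachable from A0, so its rules don't affect L(A0).) Restricted to the reachable nonterminals, every rule has the form A → t or A → t B, and no two rules for the same A share a first terminal. The grammar encodes a DFA — one run per string.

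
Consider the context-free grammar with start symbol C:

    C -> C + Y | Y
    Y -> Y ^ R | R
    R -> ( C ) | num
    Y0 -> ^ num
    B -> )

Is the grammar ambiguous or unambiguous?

Unambiguous

(Y0, B are unreachable from C, so their rules don't affect L(C).) C → C + Y | Y  ;  Y → Y ^ R | R  — a left-associative chain with R at the bottom. Each string factors uniquely by precedence.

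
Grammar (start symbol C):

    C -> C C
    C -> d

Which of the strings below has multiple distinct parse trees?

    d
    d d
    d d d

d d d

d: 1 tree
d d: 1 tree
d d d: 2 trees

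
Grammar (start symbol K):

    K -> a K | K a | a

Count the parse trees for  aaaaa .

Parse trees for aaaaa (showing first 6 of 16):
  [K a [K a [K a [K a [K a]]]]]
  [K a [K a [K a [K [K a] a]]]]
  [K a [K a [K [K a [K a]] a]]]
  [K a [K a [K [K [K a] a] a]]]
  [K a [K [K a [K a [K a]]] a]]
  [K a [K [K a [K [K a] a]] a]]

16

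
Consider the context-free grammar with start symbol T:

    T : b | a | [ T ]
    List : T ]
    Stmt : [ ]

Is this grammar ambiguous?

(List, Stmt are unreachable from T, so their rules don't affect L(T).) L(T) is { openⁿ atom closeⁿ : n ≥ 0 }. The bracket depth fixes n, and the derivation is forced at every step.

Unambiguous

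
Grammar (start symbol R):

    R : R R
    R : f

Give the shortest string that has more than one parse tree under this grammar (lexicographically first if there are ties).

length 1: no string has ≥2 trees
length 2: no string has ≥2 trees
length 3: f f f has 2 parse trees

Two derivations of f f f:
  R ⇒ R R ⇒ R R R ⇒ f R R ⇒ f f R ⇒ f f f
  R ⇒ R R ⇒ f R ⇒ f R R ⇒ f f R ⇒ f f f

f f f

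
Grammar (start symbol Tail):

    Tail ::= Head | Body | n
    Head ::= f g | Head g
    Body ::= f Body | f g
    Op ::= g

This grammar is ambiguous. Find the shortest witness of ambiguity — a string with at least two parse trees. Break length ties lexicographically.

length 1: no string has ≥2 trees
length 2: f g has 2 parse trees

Two derivations of f g:
  Tail ⇒ Head ⇒ f g
  Tail ⇒ Body ⇒ f g

f g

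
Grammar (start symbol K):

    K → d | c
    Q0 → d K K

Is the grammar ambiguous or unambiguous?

(Q0 is unreachable from K, so its rules don't affect L(K).) The reachable rules are right-linear with at most one rule per (nonterminal, next-terminal) pair. Each input token forces the next rule, so parsing is deterministic.

Unambiguous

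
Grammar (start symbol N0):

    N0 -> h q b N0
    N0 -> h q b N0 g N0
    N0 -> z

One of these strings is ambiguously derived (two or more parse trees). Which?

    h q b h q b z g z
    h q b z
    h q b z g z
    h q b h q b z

h q b h q b z g z: 2 trees
h q b z: 1 tree
h q b z g z: 1 tree
h q b h q b z: 1 tree

h q b h q b z g z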